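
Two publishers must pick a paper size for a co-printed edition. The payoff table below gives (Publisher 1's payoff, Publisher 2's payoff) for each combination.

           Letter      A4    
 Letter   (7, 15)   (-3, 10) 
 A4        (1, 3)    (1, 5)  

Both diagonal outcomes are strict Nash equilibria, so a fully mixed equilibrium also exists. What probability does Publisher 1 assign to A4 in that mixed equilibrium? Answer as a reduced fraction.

5/7

Publisher 1's mix p on Letter must make Publisher 2 indifferent between Letter and A4.
Publisher 2's payoff from Letter: 15p + 3(1−p). From A4: 10p + 5(1−p).
Set equal: 5p = 2(1−p) → p = 2/7.
Probability on A4 is 1 − 2/7 = 5/7.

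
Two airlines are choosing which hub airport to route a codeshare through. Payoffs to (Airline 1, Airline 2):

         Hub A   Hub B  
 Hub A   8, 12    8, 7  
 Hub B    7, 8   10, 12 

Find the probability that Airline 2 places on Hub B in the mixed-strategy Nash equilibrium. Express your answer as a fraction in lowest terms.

1/3

Airline 2's mix q on Hub A must make Airline 1 indifferent between Hub A and Hub B.
Airline 1's payoff from Hub A: 8q + 8(1−q). From Hub B: 7q + 10(1−q).
Set equal: 1q = 2(1−q) → q = 2/3.
Probability on Hub B is 1 − 2/3 = 1/3.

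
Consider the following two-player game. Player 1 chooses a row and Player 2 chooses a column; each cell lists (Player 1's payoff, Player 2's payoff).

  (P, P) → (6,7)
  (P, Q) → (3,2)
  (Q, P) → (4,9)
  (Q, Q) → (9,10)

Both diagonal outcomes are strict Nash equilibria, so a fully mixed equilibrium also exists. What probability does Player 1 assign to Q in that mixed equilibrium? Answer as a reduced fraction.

Player 1's mix p on P must make Player 2 indifferent between P and Q.
Player 2's payoff from P: 7p + 9(1−p). From Q: 2p + 10(1−p).
Set equal: 5p = 1(1−p) → p = 1/6.
Probability on Q is 1 − 1/6 = 5/6.

5/6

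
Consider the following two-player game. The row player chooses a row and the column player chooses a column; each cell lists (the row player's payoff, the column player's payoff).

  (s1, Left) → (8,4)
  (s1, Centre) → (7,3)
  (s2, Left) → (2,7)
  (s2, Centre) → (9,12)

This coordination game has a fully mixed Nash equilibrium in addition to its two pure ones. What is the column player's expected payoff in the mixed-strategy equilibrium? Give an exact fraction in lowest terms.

9/2

The row player mixes with probability p on s1, chosen so the column player is indifferent: 4p + 7(1−p) = 3p + 12(1−p) gives p = 5/6.
The column player's expected payoff is 4·5/6 + 7·1/6 = 9/2.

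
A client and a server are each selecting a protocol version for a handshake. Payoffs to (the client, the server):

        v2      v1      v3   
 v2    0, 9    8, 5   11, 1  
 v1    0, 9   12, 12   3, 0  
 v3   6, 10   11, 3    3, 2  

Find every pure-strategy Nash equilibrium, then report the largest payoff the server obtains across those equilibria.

12

Both v1 is a pure NE (the client: 12 ≥ 11; the server: 12 ≥ 9). The server gets 12.
(v3, v2) is a pure NE (the client: 6 ≥ 0; the server: 10 ≥ 3). The server gets 10.
Every other cell has a profitable deviation for at least one player. Highest of {12, 10} is 12.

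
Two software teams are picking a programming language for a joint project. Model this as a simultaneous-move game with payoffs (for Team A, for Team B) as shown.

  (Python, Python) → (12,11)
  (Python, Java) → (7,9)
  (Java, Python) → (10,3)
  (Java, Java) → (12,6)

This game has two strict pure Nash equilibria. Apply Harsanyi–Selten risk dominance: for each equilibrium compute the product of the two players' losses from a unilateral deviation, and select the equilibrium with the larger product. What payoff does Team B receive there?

At both Python: Team A loses 12 − 10 = 2 by deviating; Team B loses 11 − 9 = 2. Product = 2·2 = 4.
At both Java: Team A loses 12 − 7 = 5 by deviating; Team B loses 6 − 3 = 3. Product = 5·3 = 15.
15 > 4, so both Java is risk-dominant. Team B's payoff there is 6.

6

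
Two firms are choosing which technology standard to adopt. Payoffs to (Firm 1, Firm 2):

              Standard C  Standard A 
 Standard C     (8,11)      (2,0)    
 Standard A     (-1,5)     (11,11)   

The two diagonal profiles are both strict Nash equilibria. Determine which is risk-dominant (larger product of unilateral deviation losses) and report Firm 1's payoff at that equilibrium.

8

At both Standard C: Firm 1 loses 8 − (-1) = 9 by deviating; Firm 2 loses 11 − 0 = 11. Product = 9·11 = 99.
At both Standard A: Firm 1 loses 11 − 2 = 9 by deviating; Firm 2 loses 11 − 5 = 6. Product = 9·6 = 54.
99 > 54, so both Standard C is risk-dominant. Firm 1's payoff there is 8.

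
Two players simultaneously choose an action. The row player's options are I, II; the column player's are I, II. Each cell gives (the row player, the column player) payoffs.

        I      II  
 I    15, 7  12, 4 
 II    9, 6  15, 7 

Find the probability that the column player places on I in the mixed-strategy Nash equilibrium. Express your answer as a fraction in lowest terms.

1/3

The column player's mix q on I must make the row player indifferent between I and II.
The row player's payoff from I: 15q + 12(1−q). From II: 9q + 15(1−q).
Set equal: 6q = 3(1−q) → q = 3/9 = 1/3.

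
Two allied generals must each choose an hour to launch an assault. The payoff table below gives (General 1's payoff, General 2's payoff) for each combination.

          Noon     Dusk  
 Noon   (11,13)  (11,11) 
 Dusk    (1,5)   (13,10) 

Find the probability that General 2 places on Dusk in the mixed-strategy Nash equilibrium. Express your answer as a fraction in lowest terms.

5/6

General 2's mix q on Noon must make General 1 indifferent between Noon and Dusk.
General 1's payoff from Noon: 11q + 11(1−q). From Dusk: 1q + 13(1−q).
Set equal: 10q = 2(1−q) → q = 2/12 = 1/6.
Probability on Dusk is 1 − 1/6 = 5/6.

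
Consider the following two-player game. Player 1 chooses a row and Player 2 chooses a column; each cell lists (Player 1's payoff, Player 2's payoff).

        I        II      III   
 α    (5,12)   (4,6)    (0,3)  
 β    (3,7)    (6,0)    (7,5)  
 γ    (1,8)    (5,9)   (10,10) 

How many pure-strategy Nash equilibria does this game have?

(α, I): Player 1 gets 5 (best alternative 3); Player 2 gets 12 (best alternative 6). Neither deviates — NE.
(γ, III): Player 1 gets 10 (best alternative 7); Player 2 gets 10 (best alternative 9). Neither deviates — NE.
(β, II) is not a NE: Player 2 would switch to I (7 > 0).
No other cell survives both best-response checks, so there are 2 pure NE.

2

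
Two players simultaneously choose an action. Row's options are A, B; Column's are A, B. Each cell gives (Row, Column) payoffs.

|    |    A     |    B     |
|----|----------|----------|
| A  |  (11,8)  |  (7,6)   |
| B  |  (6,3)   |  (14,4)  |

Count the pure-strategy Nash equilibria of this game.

2

Both A: Row gets 11 (best alternative 6); Column gets 8 (best alternative 6). Neither deviates — NE.
Both B: Row gets 14 (best alternative 7); Column gets 4 (best alternative 3). Neither deviates — NE.
(B, A) is not a NE: Row would switch to A (11 > 6).
No other cell survives both best-response checks, so there are 2 pure NE.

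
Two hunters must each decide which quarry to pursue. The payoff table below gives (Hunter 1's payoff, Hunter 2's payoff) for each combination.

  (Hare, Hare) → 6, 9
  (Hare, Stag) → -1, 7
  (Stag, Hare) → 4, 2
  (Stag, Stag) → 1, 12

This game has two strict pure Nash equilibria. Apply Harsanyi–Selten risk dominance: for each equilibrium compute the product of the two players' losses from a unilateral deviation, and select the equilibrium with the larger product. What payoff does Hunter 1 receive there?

1

At both Hare: Hunter 1 loses 6 − 4 = 2 by deviating; Hunter 2 loses 9 − 7 = 2. Product = 2·2 = 4.
At both Stag: Hunter 1 loses 1 − (-1) = 2 by deviating; Hunter 2 loses 12 − 2 = 10. Product = 2·10 = 20.
20 > 4, so both Stag is risk-dominant. Hunter 1's payoff there is 1.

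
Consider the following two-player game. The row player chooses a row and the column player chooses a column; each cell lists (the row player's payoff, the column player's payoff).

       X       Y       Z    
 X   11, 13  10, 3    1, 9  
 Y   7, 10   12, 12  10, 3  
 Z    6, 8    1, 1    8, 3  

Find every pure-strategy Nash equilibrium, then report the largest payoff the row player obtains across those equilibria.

Both X is a pure NE (the row player: 11 ≥ 7; the column player: 13 ≥ 9). The row player gets 11.
Both Y is a pure NE (the row player: 12 ≥ 10; the column player: 12 ≥ 10). The row player gets 12.
Every other cell has a profitable deviation for at least one player. Highest of {11, 12} is 12.

12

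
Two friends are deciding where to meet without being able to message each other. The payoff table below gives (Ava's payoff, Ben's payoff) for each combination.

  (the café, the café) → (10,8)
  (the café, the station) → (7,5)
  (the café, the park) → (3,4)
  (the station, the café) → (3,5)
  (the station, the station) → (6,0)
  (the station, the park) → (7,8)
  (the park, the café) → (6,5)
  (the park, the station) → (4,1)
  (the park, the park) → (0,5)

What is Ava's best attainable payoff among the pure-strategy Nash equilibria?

Both the café is a pure NE (Ava: 10 ≥ 6; Ben: 8 ≥ 5). Ava gets 10.
(the station, the park) is a pure NE (Ava: 7 ≥ 3; Ben: 8 ≥ 5). Ava gets 7.
Every other cell has a profitable deviation for at least one player. Highest of {10, 7} is 10.

10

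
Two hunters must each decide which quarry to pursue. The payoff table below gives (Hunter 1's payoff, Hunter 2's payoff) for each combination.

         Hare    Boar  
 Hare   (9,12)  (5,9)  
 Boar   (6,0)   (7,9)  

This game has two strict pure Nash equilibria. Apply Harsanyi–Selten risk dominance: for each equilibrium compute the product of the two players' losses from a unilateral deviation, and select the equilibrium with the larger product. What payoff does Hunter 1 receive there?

7

At both Hare: Hunter 1 loses 9 − 6 = 3 by deviating; Hunter 2 loses 12 − 9 = 3. Product = 3·3 = 9.
At both Boar: Hunter 1 loses 7 − 5 = 2 by deviating; Hunter 2 loses 9 − 0 = 9. Product = 2·9 = 18.
18 > 9, so both Boar is risk-dominant. Hunter 1's payoff there is 7.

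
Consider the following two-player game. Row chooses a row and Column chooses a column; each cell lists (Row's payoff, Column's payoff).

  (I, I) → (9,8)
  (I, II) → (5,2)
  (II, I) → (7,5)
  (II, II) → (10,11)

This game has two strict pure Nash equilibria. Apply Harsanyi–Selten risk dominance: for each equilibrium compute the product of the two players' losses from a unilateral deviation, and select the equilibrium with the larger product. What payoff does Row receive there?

10

At both I: Row loses 9 − 7 = 2 by deviating; Column loses 8 − 2 = 6. Product = 2·6 = 12.
At both II: Row loses 10 − 5 = 5 by deviating; Column loses 11 − 5 = 6. Product = 5·6 = 30.
30 > 12, so both II is risk-dominant. Row's payoff there is 10.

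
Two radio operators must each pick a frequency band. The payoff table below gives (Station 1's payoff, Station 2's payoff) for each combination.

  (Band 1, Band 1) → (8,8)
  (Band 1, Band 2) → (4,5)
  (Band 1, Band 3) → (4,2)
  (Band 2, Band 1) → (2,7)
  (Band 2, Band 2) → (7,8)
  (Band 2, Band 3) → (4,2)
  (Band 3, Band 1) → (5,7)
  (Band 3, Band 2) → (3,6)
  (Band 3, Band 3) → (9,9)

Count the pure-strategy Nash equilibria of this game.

Both Band 1: Station 1 gets 8 (best alternative 5); Station 2 gets 8 (best alternative 5). Neither deviates — NE.
Both Band 2: Station 1 gets 7 (best alternative 4); Station 2 gets 8 (best alternative 7). Neither deviates — NE.
Both Band 3: Station 1 gets 9 (best alternative 4); Station 2 gets 9 (best alternative 7). Neither deviates — NE.
(Band 1, Band 2) is not a NE: Station 1 would switch to Band 2 (7 > 4).
No other cell survives both best-response checks, so there are 3 pure NE.

3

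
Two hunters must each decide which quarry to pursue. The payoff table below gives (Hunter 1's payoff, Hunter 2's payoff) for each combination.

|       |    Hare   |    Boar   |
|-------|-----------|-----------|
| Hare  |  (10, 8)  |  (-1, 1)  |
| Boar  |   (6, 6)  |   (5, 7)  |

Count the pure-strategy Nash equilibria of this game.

Both Hare: Hunter 1 gets 10 (best alternative 6); Hunter 2 gets 8 (best alternative 1). Neither deviates — NE.
Both Boar: Hunter 1 gets 5 (best alternative -1); Hunter 2 gets 7 (best alternative 6). Neither deviates — NE.
(Hare, Boar) is not a NE: Hunter 1 would switch to Boar (5 > -1).
No other cell survives both best-response checks, so there are 2 pure NE.

2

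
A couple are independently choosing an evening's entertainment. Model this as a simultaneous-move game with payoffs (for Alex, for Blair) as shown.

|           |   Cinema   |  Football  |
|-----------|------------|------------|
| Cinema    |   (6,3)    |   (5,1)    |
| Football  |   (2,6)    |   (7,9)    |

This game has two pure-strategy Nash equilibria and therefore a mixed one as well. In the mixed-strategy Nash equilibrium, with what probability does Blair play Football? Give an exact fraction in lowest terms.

Blair's mix q on Cinema must make Alex indifferent between Cinema and Football.
Alex's payoff from Cinema: 6q + 5(1−q). From Football: 2q + 7(1−q).
Set equal: 4q = 2(1−q) → q = 2/6 = 1/3.
Probability on Football is 1 − 1/3 = 2/3.

2/3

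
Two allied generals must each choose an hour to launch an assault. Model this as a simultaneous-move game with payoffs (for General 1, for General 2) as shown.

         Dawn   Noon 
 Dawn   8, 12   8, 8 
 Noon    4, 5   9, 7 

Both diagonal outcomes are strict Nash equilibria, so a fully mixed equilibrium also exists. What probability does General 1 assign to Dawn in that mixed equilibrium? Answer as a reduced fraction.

1/3

General 1's mix p on Dawn must make General 2 indifferent between Dawn and Noon.
General 2's payoff from Dawn: 12p + 5(1−p). From Noon: 8p + 7(1−p).
Set equal: 4p = 2(1−p) → p = 2/6 = 1/3.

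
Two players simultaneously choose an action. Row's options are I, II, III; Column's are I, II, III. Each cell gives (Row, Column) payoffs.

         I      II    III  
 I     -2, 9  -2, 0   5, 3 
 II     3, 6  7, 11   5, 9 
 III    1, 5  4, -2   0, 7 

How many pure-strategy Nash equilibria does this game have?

1

Both II: Row gets 7 (best alternative 4); Column gets 11 (best alternative 9). Neither deviates — NE.
Both I is not a NE: Row would switch to II (3 > -2).
No other cell survives both best-response checks, so there is 1 pure NE.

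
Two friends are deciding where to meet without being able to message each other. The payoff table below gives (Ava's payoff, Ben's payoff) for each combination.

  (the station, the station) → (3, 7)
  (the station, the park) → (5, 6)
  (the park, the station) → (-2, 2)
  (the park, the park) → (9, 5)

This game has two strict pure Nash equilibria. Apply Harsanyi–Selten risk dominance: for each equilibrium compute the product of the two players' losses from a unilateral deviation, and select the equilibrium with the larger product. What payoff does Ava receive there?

9

At both the station: Ava loses 3 − (-2) = 5 by deviating; Ben loses 7 − 6 = 1. Product = 5·1 = 5.
At both the park: Ava loses 9 − 5 = 4 by deviating; Ben loses 5 − 2 = 3. Product = 4·3 = 12.
12 > 5, so both the park is risk-dominant. Ava's payoff there is 9.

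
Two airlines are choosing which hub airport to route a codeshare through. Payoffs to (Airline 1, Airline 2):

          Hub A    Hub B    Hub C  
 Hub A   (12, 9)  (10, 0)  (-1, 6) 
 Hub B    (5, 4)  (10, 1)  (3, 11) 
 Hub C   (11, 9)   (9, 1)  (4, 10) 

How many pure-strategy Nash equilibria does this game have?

Both Hub A: Airline 1 gets 12 (best alternative 11); Airline 2 gets 9 (best alternative 6). Neither deviates — NE.
Both Hub C: Airline 1 gets 4 (best alternative 3); Airline 2 gets 10 (best alternative 9). Neither deviates — NE.
Both Hub B is not a NE: Airline 2 would switch to Hub C (11 > 1).
No other cell survives both best-response checks, so there are 2 pure NE.

2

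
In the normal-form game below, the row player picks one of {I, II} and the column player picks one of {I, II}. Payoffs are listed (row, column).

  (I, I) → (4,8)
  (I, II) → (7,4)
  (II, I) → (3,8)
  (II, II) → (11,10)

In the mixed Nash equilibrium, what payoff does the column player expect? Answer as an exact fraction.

8

The row player mixes with probability p on I, chosen so the column player is indifferent: 8p + 8(1−p) = 4p + 10(1−p) gives p = 1/3.
The column player's expected payoff is 8·1/3 + 8·2/3 = 8.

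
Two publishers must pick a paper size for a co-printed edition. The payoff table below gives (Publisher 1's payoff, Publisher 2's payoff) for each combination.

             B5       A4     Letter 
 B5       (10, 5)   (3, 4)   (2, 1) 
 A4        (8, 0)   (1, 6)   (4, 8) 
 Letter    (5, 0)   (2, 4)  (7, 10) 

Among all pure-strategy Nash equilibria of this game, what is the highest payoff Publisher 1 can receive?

Both B5 is a pure NE (Publisher 1: 10 ≥ 8; Publisher 2: 5 ≥ 4). Publisher 1 gets 10.
Both Letter is a pure NE (Publisher 1: 7 ≥ 4; Publisher 2: 10 ≥ 4). Publisher 1 gets 7.
Every other cell has a profitable deviation for at least one player. Highest of {10, 7} is 10.

10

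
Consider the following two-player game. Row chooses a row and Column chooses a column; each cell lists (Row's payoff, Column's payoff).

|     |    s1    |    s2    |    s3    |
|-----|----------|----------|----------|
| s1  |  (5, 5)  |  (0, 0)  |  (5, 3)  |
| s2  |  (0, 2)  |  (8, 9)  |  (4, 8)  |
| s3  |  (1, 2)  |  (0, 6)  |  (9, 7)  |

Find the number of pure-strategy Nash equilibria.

Both s1: Row gets 5 (best alternative 1); Column gets 5 (best alternative 3). Neither deviates — NE.
Both s2: Row gets 8 (best alternative 0); Column gets 9 (best alternative 8). Neither deviates — NE.
Both s3: Row gets 9 (best alternative 5); Column gets 7 (best alternative 6). Neither deviates — NE.
(s3, s2) is not a NE: Row would switch to s2 (8 > 0).
No other cell survives both best-response checks, so there are 3 pure NE.

3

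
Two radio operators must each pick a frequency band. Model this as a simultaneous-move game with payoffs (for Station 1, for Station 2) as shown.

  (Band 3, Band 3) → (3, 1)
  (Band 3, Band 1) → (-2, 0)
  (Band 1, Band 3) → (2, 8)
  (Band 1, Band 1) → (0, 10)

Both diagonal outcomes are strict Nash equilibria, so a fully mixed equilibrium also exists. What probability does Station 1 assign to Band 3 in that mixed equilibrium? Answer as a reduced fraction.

Station 1's mix p on Band 3 must make Station 2 indifferent between Band 3 and Band 1.
Station 2's payoff from Band 3: 1p + 8(1−p). From Band 1: 0p + 10(1−p).
Set equal: 1p = 2(1−p) → p = 2/3.

2/3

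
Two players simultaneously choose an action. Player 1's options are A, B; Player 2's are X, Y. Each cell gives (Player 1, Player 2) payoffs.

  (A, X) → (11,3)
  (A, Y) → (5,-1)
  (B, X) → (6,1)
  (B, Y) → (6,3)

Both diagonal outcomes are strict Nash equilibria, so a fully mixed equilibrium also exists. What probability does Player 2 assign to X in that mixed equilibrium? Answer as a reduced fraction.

Player 2's mix q on X must make Player 1 indifferent between A and B.
Player 1's payoff from A: 11q + 5(1−q). From B: 6q + 6(1−q).
Set equal: 5q = 1(1−q) → q = 1/6.

1/6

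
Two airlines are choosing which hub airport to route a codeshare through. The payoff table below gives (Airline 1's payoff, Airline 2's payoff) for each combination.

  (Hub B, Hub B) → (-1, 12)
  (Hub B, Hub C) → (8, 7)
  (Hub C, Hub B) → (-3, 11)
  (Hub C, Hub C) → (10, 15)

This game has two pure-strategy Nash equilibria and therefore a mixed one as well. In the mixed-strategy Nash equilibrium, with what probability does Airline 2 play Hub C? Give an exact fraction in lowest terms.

1/2

Airline 2's mix q on Hub B must make Airline 1 indifferent between Hub B and Hub C.
Airline 1's payoff from Hub B: (-1)q + 8(1−q). From Hub C: (-3)q + 10(1−q).
Set equal: 2q = 2(1−q) → q = 2/4 = 1/2.
Probability on Hub C is 1 − 1/2 = 1/2.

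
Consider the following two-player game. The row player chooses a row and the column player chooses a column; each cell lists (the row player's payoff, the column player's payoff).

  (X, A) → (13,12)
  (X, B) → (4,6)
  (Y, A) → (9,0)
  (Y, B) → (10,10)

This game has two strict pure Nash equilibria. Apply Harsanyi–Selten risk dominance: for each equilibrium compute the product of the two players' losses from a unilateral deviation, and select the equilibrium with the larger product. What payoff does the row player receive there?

10

At (X, A): the row player loses 13 − 9 = 4 by deviating; the column player loses 12 − 6 = 6. Product = 4·6 = 24.
At (Y, B): the row player loses 10 − 4 = 6 by deviating; the column player loses 10 − 0 = 10. Product = 6·10 = 60.
60 > 24, so (Y, B) is risk-dominant. The row player's payoff there is 10.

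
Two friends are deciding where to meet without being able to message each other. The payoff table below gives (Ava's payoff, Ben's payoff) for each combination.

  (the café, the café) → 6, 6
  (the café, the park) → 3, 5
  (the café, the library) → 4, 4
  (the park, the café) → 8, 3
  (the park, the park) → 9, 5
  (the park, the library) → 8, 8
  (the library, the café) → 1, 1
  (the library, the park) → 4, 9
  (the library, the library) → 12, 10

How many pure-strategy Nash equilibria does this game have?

1

Both the library: Ava gets 12 (best alternative 8); Ben gets 10 (best alternative 9). Neither deviates — NE.
Both the park is not a NE: Ben would switch to the library (8 > 5).
No other cell survives both best-response checks, so there is 1 pure NE.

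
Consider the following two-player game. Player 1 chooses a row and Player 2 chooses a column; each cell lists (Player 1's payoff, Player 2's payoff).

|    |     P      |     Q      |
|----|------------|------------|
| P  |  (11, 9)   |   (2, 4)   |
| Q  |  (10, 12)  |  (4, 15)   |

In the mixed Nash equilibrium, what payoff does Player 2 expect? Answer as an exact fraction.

Player 1 mixes with probability p on P, chosen so Player 2 is indifferent: 9p + 12(1−p) = 4p + 15(1−p) gives p = 3/8.
Player 2's expected payoff is 9·3/8 + 12·5/8 = 87/8.

87/8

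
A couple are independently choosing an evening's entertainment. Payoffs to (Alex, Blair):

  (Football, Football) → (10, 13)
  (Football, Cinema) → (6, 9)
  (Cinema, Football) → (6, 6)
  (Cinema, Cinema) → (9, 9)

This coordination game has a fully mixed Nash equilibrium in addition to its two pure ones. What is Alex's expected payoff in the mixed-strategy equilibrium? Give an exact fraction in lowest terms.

Blair mixes with probability q on Football, chosen so Alex is indifferent: 10q + 6(1−q) = 6q + 9(1−q) gives q = 3/7.
Alex's expected payoff (from either row, since indifferent) is 10·3/7 + 6·4/7 = 54/7.

54/7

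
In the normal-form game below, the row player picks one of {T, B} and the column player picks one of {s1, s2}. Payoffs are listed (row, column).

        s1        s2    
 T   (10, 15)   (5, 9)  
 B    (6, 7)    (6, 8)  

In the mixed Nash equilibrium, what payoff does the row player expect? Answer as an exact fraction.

6

The column player mixes with probability q on s1, chosen so the row player is indifferent: 10q + 5(1−q) = 6q + 6(1−q) gives q = 1/5.
The row player's expected payoff (from either row, since indifferent) is 10·1/5 + 5·4/5 = 6.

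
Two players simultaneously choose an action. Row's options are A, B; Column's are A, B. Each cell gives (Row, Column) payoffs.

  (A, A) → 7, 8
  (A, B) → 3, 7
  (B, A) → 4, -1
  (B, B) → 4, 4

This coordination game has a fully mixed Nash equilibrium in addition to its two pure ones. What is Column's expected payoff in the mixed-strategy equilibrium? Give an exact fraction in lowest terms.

Row mixes with probability p on A, chosen so Column is indifferent: 8p + (-1)(1−p) = 7p + 4(1−p) gives p = 5/6.
Column's expected payoff is 8·5/6 + (-1)·1/6 = 13/2.

13/2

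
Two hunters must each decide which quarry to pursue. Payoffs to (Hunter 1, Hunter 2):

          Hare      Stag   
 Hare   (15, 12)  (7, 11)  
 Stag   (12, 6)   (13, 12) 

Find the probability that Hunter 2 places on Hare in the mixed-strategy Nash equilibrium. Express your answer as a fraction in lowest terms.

Hunter 2's mix q on Hare must make Hunter 1 indifferent between Hare and Stag.
Hunter 1's payoff from Hare: 15q + 7(1−q). From Stag: 12q + 13(1−q).
Set equal: 3q = 6(1−q) → q = 6/9 = 2/3.

2/3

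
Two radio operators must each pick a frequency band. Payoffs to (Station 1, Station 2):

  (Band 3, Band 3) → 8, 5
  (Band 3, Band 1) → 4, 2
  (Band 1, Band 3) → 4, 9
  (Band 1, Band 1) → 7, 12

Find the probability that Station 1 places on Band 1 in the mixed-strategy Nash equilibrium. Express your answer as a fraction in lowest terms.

1/2

Station 1's mix p on Band 3 must make Station 2 indifferent between Band 3 and Band 1.
Station 2's payoff from Band 3: 5p + 9(1−p). From Band 1: 2p + 12(1−p).
Set equal: 3p = 3(1−p) → p = 3/6 = 1/2.
Probability on Band 1 is 1 − 1/2 = 1/2.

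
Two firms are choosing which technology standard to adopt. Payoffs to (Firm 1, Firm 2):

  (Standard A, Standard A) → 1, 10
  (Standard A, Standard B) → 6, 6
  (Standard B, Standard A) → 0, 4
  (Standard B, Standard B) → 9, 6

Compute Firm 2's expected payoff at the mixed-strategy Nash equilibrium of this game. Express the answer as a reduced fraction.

6

Firm 1 mixes with probability p on Standard A, chosen so Firm 2 is indifferent: 10p + 4(1−p) = 6p + 6(1−p) gives p = 1/3.
Firm 2's expected payoff is 10·1/3 + 4·2/3 = 6.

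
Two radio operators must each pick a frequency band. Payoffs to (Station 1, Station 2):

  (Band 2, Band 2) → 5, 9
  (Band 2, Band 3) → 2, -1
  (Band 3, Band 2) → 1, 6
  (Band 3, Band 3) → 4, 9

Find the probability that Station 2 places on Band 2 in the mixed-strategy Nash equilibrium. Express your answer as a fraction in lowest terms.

Station 2's mix q on Band 2 must make Station 1 indifferent between Band 2 and Band 3.
Station 1's payoff from Band 2: 5q + 2(1−q). From Band 3: 1q + 4(1−q).
Set equal: 4q = 2(1−q) → q = 2/6 = 1/3.

1/3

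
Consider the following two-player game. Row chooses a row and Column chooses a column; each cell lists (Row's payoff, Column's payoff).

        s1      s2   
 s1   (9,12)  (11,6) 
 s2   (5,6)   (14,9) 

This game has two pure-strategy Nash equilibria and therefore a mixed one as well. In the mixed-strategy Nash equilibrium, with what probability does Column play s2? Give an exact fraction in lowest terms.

4/7

Column's mix q on s1 must make Row indifferent between s1 and s2.
Row's payoff from s1: 9q + 11(1−q). From s2: 5q + 14(1−q).
Set equal: 4q = 3(1−q) → q = 3/7.
Probability on s2 is 1 − 3/7 = 4/7.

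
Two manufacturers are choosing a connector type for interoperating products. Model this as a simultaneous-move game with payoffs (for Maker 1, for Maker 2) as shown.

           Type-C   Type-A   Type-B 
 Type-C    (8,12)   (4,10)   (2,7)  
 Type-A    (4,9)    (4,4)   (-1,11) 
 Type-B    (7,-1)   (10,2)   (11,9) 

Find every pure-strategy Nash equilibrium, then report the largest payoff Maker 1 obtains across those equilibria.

Both Type-C is a pure NE (Maker 1: 8 ≥ 7; Maker 2: 12 ≥ 10). Maker 1 gets 8.
Both Type-B is a pure NE (Maker 1: 11 ≥ 2; Maker 2: 9 ≥ 2). Maker 1 gets 11.
Every other cell has a profitable deviation for at least one player. Highest of {8, 11} is 11.

11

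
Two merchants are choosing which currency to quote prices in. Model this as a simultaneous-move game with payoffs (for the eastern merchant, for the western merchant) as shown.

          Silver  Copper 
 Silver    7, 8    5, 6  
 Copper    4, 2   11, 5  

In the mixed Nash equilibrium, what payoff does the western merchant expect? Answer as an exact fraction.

28/5

The eastern merchant mixes with probability p on Silver, chosen so the western merchant is indifferent: 8p + 2(1−p) = 6p + 5(1−p) gives p = 3/5.
The western merchant's expected payoff is 8·3/5 + 2·2/5 = 28/5.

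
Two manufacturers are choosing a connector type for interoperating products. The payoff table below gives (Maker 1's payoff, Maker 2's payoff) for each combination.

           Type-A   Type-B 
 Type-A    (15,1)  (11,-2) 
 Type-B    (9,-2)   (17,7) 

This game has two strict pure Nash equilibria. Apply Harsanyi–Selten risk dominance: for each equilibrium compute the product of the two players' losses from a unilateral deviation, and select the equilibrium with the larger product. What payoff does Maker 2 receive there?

7

At both Type-A: Maker 1 loses 15 − 9 = 6 by deviating; Maker 2 loses 1 − (-2) = 3. Product = 6·3 = 18.
At both Type-B: Maker 1 loses 17 − 11 = 6 by deviating; Maker 2 loses 7 − (-2) = 9. Product = 6·9 = 54.
54 > 18, so both Type-B is risk-dominant. Maker 2's payoff there is 7.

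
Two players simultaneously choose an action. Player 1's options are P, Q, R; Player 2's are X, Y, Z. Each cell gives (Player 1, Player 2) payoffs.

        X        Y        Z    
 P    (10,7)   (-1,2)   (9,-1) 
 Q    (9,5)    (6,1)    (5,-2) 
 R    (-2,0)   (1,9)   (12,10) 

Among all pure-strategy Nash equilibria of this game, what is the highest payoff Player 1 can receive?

12

(P, X) is a pure NE (Player 1: 10 ≥ 9; Player 2: 7 ≥ 2). Player 1 gets 10.
(R, Z) is a pure NE (Player 1: 12 ≥ 9; Player 2: 10 ≥ 9). Player 1 gets 12.
Every other cell has a profitable deviation for at least one player. Highest of {10, 12} is 12.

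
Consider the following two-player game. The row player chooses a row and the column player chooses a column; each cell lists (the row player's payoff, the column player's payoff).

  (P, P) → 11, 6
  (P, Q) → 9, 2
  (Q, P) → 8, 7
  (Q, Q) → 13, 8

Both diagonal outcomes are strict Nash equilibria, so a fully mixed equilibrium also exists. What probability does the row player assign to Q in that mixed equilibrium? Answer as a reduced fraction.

4/5

The row player's mix p on P must make the column player indifferent between P and Q.
The column player's payoff from P: 6p + 7(1−p). From Q: 2p + 8(1−p).
Set equal: 4p = 1(1−p) → p = 1/5.
Probability on Q is 1 − 1/5 = 4/5.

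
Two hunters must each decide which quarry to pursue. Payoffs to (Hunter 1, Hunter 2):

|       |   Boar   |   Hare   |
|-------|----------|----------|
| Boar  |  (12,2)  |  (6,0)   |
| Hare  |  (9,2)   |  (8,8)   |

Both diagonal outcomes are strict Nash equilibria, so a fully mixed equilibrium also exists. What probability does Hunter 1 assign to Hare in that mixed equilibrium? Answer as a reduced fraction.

Hunter 1's mix p on Boar must make Hunter 2 indifferent between Boar and Hare.
Hunter 2's payoff from Boar: 2p + 2(1−p). From Hare: 0p + 8(1−p).
Set equal: 2p = 6(1−p) → p = 6/8 = 3/4.
Probability on Hare is 1 − 3/4 = 1/4.

1/4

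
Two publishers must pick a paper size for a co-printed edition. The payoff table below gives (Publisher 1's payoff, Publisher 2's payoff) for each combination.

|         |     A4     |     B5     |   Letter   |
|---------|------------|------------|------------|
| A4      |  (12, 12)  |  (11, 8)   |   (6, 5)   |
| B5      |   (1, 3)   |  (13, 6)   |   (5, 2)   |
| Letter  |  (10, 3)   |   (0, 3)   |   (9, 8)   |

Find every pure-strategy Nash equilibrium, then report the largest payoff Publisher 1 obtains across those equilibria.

Both A4 is a pure NE (Publisher 1: 12 ≥ 10; Publisher 2: 12 ≥ 8). Publisher 1 gets 12.
Both B5 is a pure NE (Publisher 1: 13 ≥ 11; Publisher 2: 6 ≥ 3). Publisher 1 gets 13.
Both Letter is a pure NE (Publisher 1: 9 ≥ 6; Publisher 2: 8 ≥ 3). Publisher 1 gets 9.
Every other cell has a profitable deviation for at least one player. Highest of {12, 13, 9} is 13.

13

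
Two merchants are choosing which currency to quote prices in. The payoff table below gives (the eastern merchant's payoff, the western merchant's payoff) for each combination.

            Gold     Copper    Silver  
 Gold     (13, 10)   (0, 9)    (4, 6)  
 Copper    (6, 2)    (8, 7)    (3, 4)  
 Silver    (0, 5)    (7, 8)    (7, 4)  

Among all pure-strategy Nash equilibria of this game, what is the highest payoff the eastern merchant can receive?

Both Gold is a pure NE (the eastern merchant: 13 ≥ 6; the western merchant: 10 ≥ 9). The eastern merchant gets 13.
Both Copper is a pure NE (the eastern merchant: 8 ≥ 7; the western merchant: 7 ≥ 4). The eastern merchant gets 8.
Every other cell has a profitable deviation for at least one player. Highest of {13, 8} is 13.

13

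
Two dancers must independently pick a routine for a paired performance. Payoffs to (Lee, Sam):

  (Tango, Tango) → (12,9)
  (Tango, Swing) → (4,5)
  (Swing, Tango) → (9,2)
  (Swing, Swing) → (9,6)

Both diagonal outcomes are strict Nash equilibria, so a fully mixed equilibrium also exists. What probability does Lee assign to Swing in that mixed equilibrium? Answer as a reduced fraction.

Lee's mix p on Tango must make Sam indifferent between Tango and Swing.
Sam's payoff from Tango: 9p + 2(1−p). From Swing: 5p + 6(1−p).
Set equal: 4p = 4(1−p) → p = 4/8 = 1/2.
Probability on Swing is 1 − 1/2 = 1/2.

1/2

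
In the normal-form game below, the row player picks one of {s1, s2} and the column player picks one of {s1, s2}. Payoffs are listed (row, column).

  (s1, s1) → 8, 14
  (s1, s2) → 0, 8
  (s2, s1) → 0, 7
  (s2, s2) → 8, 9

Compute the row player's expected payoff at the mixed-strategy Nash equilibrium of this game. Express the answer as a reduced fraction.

4

The column player mixes with probability q on s1, chosen so the row player is indifferent: 8q + 0(1−q) = 0q + 8(1−q) gives q = 1/2.
The row player's expected payoff (from either row, since indifferent) is 8·1/2 + 0·1/2 = 4.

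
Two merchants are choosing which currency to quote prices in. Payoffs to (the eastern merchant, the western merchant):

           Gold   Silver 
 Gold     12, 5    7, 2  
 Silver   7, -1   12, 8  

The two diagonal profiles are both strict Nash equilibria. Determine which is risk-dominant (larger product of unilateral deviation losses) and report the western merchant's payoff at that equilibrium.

8

At both Gold: the eastern merchant loses 12 − 7 = 5 by deviating; the western merchant loses 5 − 2 = 3. Product = 5·3 = 15.
At both Silver: the eastern merchant loses 12 − 7 = 5 by deviating; the western merchant loses 8 − (-1) = 9. Product = 5·9 = 45.
45 > 15, so both Silver is risk-dominant. The western merchant's payoff there is 8.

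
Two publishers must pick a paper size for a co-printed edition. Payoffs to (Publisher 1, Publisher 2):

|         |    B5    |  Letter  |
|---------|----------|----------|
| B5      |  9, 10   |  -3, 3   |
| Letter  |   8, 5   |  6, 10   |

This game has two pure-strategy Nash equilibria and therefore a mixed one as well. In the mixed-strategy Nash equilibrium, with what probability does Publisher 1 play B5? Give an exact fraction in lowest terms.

Publisher 1's mix p on B5 must make Publisher 2 indifferent between B5 and Letter.
Publisher 2's payoff from B5: 10p + 5(1−p). From Letter: 3p + 10(1−p).
Set equal: 7p = 5(1−p) → p = 5/12.

5/12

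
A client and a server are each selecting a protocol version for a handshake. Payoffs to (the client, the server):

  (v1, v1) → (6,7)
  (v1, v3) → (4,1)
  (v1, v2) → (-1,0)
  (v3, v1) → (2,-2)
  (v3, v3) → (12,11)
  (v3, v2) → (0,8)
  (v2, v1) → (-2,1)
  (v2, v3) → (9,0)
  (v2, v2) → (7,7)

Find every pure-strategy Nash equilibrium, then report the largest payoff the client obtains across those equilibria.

12

Both v1 is a pure NE (the client: 6 ≥ 2; the server: 7 ≥ 1). The client gets 6.
Both v3 is a pure NE (the client: 12 ≥ 9; the server: 11 ≥ 8). The client gets 12.
Both v2 is a pure NE (the client: 7 ≥ 0; the server: 7 ≥ 1). The client gets 7.
Every other cell has a profitable deviation for at least one player. Highest of {6, 12, 7} is 12.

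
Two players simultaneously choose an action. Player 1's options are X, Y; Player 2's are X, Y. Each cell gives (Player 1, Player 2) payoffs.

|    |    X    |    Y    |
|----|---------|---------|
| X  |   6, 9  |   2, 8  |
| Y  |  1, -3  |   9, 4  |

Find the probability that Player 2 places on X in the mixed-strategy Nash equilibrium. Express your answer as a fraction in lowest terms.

Player 2's mix q on X must make Player 1 indifferent between X and Y.
Player 1's payoff from X: 6q + 2(1−q). From Y: 1q + 9(1−q).
Set equal: 5q = 7(1−q) → q = 7/12.

7/12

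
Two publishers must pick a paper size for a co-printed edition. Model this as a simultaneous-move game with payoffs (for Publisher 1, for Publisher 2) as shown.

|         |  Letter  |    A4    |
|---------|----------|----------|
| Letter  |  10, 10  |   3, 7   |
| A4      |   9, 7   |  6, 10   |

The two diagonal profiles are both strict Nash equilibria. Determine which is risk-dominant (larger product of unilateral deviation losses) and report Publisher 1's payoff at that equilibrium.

6

At both Letter: Publisher 1 loses 10 − 9 = 1 by deviating; Publisher 2 loses 10 − 7 = 3. Product = 1·3 = 3.
At both A4: Publisher 1 loses 6 − 3 = 3 by deviating; Publisher 2 loses 10 − 7 = 3. Product = 3·3 = 9.
9 > 3, so both A4 is risk-dominant. Publisher 1's payoff there is 6.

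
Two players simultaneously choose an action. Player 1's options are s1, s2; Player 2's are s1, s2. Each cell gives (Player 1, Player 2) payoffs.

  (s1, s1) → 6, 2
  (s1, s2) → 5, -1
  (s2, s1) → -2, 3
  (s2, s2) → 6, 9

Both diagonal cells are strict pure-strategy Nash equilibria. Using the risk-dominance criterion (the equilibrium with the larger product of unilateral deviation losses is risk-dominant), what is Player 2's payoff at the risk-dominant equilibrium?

2

At both s1: Player 1 loses 6 − (-2) = 8 by deviating; Player 2 loses 2 − (-1) = 3. Product = 8·3 = 24.
At both s2: Player 1 loses 6 − 5 = 1 by deviating; Player 2 loses 9 − 3 = 6. Product = 1·6 = 6.
24 > 6, so both s1 is risk-dominant. Player 2's payoff there is 2.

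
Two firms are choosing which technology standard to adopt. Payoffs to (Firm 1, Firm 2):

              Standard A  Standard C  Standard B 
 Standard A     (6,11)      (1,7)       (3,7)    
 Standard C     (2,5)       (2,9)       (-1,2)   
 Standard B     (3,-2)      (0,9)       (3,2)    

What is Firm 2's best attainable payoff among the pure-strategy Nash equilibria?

Both Standard A is a pure NE (Firm 1: 6 ≥ 3; Firm 2: 11 ≥ 7). Firm 2 gets 11.
Both Standard C is a pure NE (Firm 1: 2 ≥ 1; Firm 2: 9 ≥ 5). Firm 2 gets 9.
Every other cell has a profitable deviation for at least one player. Highest of {11, 9} is 11.

11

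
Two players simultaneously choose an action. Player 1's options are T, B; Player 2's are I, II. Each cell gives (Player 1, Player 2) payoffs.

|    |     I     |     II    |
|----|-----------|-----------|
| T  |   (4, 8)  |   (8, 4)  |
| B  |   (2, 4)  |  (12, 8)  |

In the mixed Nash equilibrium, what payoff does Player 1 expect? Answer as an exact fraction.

Player 2 mixes with probability q on I, chosen so Player 1 is indifferent: 4q + 8(1−q) = 2q + 12(1−q) gives q = 2/3.
Player 1's expected payoff (from either row, since indifferent) is 4·2/3 + 8·1/3 = 16/3.

16/3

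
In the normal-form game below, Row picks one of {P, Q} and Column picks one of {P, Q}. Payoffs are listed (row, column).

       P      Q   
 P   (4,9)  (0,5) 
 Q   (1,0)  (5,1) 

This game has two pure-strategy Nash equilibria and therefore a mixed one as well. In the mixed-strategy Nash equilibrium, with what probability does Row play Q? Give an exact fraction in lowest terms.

4/5

Row's mix p on P must make Column indifferent between P and Q.
Column's payoff from P: 9p + 0(1−p). From Q: 5p + 1(1−p).
Set equal: 4p = 1(1−p) → p = 1/5.
Probability on Q is 1 − 1/5 = 4/5.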